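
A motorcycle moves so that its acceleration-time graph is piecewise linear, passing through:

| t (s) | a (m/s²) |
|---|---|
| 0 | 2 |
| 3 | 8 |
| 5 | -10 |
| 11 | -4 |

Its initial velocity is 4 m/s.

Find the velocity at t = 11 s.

Δv equals the area under the a-t graph; then v = v₀ + Δv.
0–3 s: ½(2 + 8)(3) = 15 m/s
3–5 s: ½(8 + -10)(2) = -2 m/s
5–11 s: ½(-10 + -4)(6) = -42 m/s
Δv = -29 m/s, so v(11) = 4 + (-29) = -25 m/s.

-25 m/s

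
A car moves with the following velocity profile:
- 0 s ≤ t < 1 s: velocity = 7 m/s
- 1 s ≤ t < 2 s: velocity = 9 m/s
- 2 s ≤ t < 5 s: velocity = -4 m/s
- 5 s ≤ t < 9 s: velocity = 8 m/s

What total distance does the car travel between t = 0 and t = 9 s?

60 m

Total distance travelled is ∫|v| dt — sum the magnitudes of each area piece.
0–1 s: |7| × 1 = 7 m
1–2 s: |9| × 1 = 9 m
2–5 s: |-4| × 3 = 12 m
5–9 s: |8| × 4 = 32 m
Total distance = 60 m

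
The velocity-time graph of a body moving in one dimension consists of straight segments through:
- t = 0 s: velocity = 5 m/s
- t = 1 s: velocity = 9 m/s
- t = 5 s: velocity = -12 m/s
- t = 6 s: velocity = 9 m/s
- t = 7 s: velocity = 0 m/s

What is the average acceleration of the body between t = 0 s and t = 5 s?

Average acceleration = Δv/Δt = (-12 − 5)/(5 − 0) = -3.4 m/s².

-3.4 m/s²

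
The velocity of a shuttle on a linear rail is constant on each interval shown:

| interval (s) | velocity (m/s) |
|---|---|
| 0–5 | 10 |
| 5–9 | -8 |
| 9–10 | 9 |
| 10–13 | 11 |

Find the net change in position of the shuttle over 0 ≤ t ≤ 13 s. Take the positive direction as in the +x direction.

60 m

Net displacement equals the area under the velocity-time graph (areas below the axis count negative).
0–5 s: 10 × 5 = 50 m
5–9 s: -8 × 4 = -32 m
9–10 s: 9 × 1 = 9 m
10–13 s: 11 × 3 = 33 m
Net displacement = 60 m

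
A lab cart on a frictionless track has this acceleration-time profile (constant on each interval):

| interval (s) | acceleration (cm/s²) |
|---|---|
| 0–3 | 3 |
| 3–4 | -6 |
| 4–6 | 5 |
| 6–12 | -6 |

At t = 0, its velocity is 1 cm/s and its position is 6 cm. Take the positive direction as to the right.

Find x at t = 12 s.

On each constant-a segment, Δv = aΔt and Δx = v₀Δt + ½aΔt²; chain segment to segment.
0–3 s: v starts 1 cm/s; Δx = 1·3 + ½·3·3² = 16.5 cm; v ends 10 cm/s.
3–4 s: v starts 10 cm/s; Δx = 10·1 + ½·-6·1² = 7 cm; v ends 4 cm/s.
4–6 s: v starts 4 cm/s; Δx = 4·2 + ½·5·2² = 18 cm; v ends 14 cm/s.
6–12 s: v starts 14 cm/s; Δx = 14·6 + ½·-6·6² = -24 cm; v ends -22 cm/s.
x(12) = 6 + Σ Δx = 23.5 cm.

23.5 cm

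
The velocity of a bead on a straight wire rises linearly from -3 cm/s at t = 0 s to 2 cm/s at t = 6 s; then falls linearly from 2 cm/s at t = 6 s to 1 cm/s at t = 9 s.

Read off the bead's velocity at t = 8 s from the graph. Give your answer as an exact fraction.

On 6–9 s the graph is linear from 2 to 1 cm/s: v(8) = 2 + (1 − 2)·(8 − 6)/(9 − 6) = 4/3 cm/s.

4/3 cm/s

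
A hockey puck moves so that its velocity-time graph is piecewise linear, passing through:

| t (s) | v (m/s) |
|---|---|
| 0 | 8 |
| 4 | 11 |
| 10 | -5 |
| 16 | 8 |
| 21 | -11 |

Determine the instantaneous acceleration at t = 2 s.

0.75 m/s²

Acceleration is the slope of the v-t graph on 0–4 s: (11 − 8)/(4 − 0) = 0.75 m/s².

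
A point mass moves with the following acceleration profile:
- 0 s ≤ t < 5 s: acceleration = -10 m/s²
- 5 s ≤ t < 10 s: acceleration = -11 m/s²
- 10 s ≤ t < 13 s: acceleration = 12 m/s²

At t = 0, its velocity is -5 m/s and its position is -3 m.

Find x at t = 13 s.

On each constant-a segment, Δv = aΔt and Δx = v₀Δt + ½aΔt²; chain segment to segment.
0–5 s: v starts -5 m/s; Δx = -5·5 + ½·-10·5² = -150 m; v ends -55 m/s.
5–10 s: v starts -55 m/s; Δx = -55·5 + ½·-11·5² = -412.5 m; v ends -110 m/s.
10–13 s: v starts -110 m/s; Δx = -110·3 + ½·12·3² = -276 m; v ends -74 m/s.
x(13) = -3 + Σ Δx = -841.5 m.

-841.5 m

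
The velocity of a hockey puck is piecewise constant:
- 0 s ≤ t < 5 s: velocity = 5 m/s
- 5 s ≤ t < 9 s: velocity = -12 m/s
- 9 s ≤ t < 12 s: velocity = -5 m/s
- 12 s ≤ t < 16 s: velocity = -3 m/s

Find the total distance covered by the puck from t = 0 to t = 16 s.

100 m

Distance (not displacement) is the total path length: add the absolute areas under v-t.
0–5 s: |5| × 5 = 25 m
5–9 s: |-12| × 4 = 48 m
9–12 s: |-5| × 3 = 15 m
12–16 s: |-3| × 4 = 12 m
Total distance = 100 m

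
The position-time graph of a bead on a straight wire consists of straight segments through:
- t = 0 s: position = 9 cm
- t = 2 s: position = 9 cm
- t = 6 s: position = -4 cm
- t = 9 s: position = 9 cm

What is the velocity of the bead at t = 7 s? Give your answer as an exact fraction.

13/3 cm/s

Velocity is the slope of the x-t graph on 6–9 s: (9 − -4)/(9 − 6) = 13/3 cm/s.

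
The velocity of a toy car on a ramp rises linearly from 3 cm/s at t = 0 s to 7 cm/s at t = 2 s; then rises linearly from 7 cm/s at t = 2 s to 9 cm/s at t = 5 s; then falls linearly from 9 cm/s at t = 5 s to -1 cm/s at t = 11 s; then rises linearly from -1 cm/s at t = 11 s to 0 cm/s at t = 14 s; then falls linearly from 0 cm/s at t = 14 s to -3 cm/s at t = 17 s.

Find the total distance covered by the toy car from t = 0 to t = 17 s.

64.6 cm

Total distance travelled is ∫|v| dt — sum the magnitudes of each area piece.
0–2 s: |½(3 + 7)(2)| = 10 cm
2–5 s: |½(7 + 9)(3)| = 24 cm
5–11 s: v = 0 at t = 10.4 s; triangle areas 24.3 + 0.3 = 24.6 cm
11–14 s: |½(-1 + 0)(3)| = 1.5 cm
14–17 s: |½(0 + -3)(3)| = 4.5 cm
Total distance = 64.6 cm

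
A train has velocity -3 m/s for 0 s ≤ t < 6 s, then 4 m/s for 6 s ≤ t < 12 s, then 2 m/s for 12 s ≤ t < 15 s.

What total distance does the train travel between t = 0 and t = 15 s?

Distance (not displacement) is the total path length: add the absolute areas under v-t.
0–6 s: |-3| × 6 = 18 m
6–12 s: |4| × 6 = 24 m
12–15 s: |2| × 3 = 6 m
Total distance = 48 m

48 m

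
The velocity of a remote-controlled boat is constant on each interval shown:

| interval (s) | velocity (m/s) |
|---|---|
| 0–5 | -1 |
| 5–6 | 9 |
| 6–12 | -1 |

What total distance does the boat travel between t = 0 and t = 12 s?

Distance (not displacement) is the total path length: add the absolute areas under v-t.
0–5 s: |-1| × 5 = 5 m
5–6 s: |9| × 1 = 9 m
6–12 s: |-1| × 6 = 6 m
Total distance = 20 m

20 m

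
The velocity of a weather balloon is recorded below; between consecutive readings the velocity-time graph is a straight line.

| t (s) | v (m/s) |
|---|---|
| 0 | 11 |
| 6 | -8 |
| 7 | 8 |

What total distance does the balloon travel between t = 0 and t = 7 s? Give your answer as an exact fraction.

631/19 m

Total distance travelled is ∫|v| dt — sum the magnitudes of each area piece.
0–6 s: v = 0 at t = 66/19 s; triangle areas 363/19 + 192/19 = 555/19 m
6–7 s: v = 0 at t = 6.5 s; triangle areas 2 + 2 = 4 m
Total distance = 631/19 m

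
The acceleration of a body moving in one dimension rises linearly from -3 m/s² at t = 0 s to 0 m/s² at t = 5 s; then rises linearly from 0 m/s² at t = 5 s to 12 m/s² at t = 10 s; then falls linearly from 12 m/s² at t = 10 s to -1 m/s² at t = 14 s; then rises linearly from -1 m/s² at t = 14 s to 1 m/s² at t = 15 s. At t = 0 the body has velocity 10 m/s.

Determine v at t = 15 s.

54.5 m/s

Δv equals the area under the a-t graph; then v = v₀ + Δv.
0–5 s: ½(-3 + 0)(5) = -7.5 m/s
5–10 s: ½(0 + 12)(5) = 30 m/s
10–14 s: ½(12 + -1)(4) = 22 m/s
14–15 s: ½(-1 + 1)(1) = 0 m/s
Δv = 44.5 m/s, so v(15) = 10 + (44.5) = 54.5 m/s.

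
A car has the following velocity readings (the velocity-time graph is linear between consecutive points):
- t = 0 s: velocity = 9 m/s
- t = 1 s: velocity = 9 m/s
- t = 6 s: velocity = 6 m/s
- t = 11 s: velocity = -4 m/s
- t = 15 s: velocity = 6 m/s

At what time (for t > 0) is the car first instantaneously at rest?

t = 9 s

v changes sign on 6–11 s (from 6 to -4); the graph is linear there, so v = 0 at t = 6 + (-6)·(11 − 6)/(-4 − 6) = 9 s.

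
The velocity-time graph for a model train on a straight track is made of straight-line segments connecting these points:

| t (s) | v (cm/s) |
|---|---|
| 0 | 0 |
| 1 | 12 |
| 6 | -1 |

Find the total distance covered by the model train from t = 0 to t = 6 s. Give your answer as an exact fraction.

881/26 cm

Total distance travelled is ∫|v| dt — sum the magnitudes of each area piece.
0–1 s: |½(0 + 12)(1)| = 6 cm
1–6 s: v = 0 at t = 73/13 s; triangle areas 360/13 + 5/26 = 725/26 cm
Total distance = 881/26 cm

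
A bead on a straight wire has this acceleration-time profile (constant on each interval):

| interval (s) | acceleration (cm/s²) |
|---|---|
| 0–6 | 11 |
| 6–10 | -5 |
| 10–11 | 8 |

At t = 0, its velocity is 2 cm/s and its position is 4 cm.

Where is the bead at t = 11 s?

On each constant-a segment, Δv = aΔt and Δx = v₀Δt + ½aΔt²; chain segment to segment.
0–6 s: v starts 2 cm/s; Δx = 2·6 + ½·11·6² = 210 cm; v ends 68 cm/s.
6–10 s: v starts 68 cm/s; Δx = 68·4 + ½·-5·4² = 232 cm; v ends 48 cm/s.
10–11 s: v starts 48 cm/s; Δx = 48·1 + ½·8·1² = 52 cm; v ends 56 cm/s.
x(11) = 4 + Σ Δx = 498 cm.

498 cm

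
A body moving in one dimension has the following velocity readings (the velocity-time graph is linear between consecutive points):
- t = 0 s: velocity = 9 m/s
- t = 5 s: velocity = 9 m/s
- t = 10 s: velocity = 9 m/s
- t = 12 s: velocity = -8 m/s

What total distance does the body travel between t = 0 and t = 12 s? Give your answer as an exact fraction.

1675/17 m

Total distance travelled is ∫|v| dt — sum the magnitudes of each area piece.
0–5 s: |9| × 5 = 45 m
5–10 s: |9| × 5 = 45 m
10–12 s: v = 0 at t = 188/17 s; triangle areas 81/17 + 64/17 = 145/17 m
Total distance = 1675/17 m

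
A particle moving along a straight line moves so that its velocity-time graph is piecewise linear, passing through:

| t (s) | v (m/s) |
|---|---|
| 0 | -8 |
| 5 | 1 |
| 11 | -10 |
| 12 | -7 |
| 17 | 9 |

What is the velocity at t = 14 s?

On 12–17 s the graph is linear from -7 to 9 m/s: v(14) = -7 + (9 − -7)·(14 − 12)/(17 − 12) = -0.6 m/s.

-0.6 m/s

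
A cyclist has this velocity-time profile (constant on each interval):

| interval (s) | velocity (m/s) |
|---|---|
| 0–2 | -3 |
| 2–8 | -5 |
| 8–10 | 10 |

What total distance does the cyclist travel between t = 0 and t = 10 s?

Distance (not displacement) is the total path length: add the absolute areas under v-t.
0–2 s: |-3| × 2 = 6 m
2–8 s: |-5| × 6 = 30 m
8–10 s: |10| × 2 = 20 m
Total distance = 56 m

56 m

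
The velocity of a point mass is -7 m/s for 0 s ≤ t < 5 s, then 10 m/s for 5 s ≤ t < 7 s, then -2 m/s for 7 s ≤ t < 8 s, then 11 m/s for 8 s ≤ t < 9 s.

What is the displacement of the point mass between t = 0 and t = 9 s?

-6 m

Net displacement equals the area under the velocity-time graph (areas below the axis count negative).
0–5 s: -7 × 5 = -35 m
5–7 s: 10 × 2 = 20 m
7–8 s: -2 × 1 = -2 m
8–9 s: 11 × 1 = 11 m
Net displacement = -6 m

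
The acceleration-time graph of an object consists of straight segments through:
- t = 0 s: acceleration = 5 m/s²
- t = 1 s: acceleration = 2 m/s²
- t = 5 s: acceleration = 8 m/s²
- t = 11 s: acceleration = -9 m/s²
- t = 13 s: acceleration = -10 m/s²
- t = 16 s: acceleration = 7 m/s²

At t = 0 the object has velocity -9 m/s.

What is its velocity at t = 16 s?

-12 m/s

Δv equals the area under the a-t graph; then v = v₀ + Δv.
0–1 s: ½(5 + 2)(1) = 3.5 m/s
1–5 s: ½(2 + 8)(4) = 20 m/s
5–11 s: ½(8 + -9)(6) = -3 m/s
11–13 s: ½(-9 + -10)(2) = -19 m/s
13–16 s: ½(-10 + 7)(3) = -4.5 m/s
Δv = -3 m/s, so v(16) = -9 + (-3) = -12 m/s.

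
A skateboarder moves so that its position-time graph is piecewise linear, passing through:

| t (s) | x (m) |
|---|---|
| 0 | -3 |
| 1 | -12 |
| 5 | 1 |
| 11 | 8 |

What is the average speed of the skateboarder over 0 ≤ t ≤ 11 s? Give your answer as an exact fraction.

29/11 m/s

Average speed = (total path length)/(elapsed time); on a piecewise-linear x-t graph the path length is Σ|Δx|.
0–1 s: |Δx| = |-12 − -3| = 9 m
1–5 s: |Δx| = |1 − -12| = 13 m
5–11 s: |Δx| = |8 − 1| = 7 m
Total path = 29 m; average speed = 29/11 = 29/11 m/s.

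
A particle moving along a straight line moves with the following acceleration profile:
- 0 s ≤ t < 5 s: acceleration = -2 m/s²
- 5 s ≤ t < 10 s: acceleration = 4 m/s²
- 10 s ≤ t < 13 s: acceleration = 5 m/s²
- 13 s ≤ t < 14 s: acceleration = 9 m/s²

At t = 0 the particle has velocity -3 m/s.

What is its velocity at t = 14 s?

31 m/s

Δv equals the area under the a-t graph; then v = v₀ + Δv.
0–5 s: -2 × 5 = -10 m/s
5–10 s: 4 × 5 = 20 m/s
10–13 s: 5 × 3 = 15 m/s
13–14 s: 9 × 1 = 9 m/s
Δv = 34 m/s, so v(14) = -3 + (34) = 31 m/s.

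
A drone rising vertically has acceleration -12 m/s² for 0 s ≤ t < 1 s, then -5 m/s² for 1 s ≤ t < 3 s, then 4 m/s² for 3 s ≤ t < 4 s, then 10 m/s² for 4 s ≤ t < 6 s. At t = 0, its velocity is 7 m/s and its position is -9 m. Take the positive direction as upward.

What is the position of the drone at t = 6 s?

On each constant-a segment, Δv = aΔt and Δx = v₀Δt + ½aΔt²; chain segment to segment.
0–1 s: v starts 7 m/s; Δx = 7·1 + ½·-12·1² = 1 m; v ends -5 m/s.
1–3 s: v starts -5 m/s; Δx = -5·2 + ½·-5·2² = -20 m; v ends -15 m/s.
3–4 s: v starts -15 m/s; Δx = -15·1 + ½·4·1² = -13 m; v ends -11 m/s.
4–6 s: v starts -11 m/s; Δx = -11·2 + ½·10·2² = -2 m; v ends 9 m/s.
x(6) = -9 + Σ Δx = -43 m.

-43 m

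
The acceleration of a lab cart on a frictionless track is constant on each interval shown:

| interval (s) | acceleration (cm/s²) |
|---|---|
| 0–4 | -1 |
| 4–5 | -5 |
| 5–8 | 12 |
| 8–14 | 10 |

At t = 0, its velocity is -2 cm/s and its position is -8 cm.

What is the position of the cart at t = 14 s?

On each constant-a segment, Δv = aΔt and Δx = v₀Δt + ½aΔt²; chain segment to segment.
0–4 s: v starts -2 cm/s; Δx = -2·4 + ½·-1·4² = -16 cm; v ends -6 cm/s.
4–5 s: v starts -6 cm/s; Δx = -6·1 + ½·-5·1² = -8.5 cm; v ends -11 cm/s.
5–8 s: v starts -11 cm/s; Δx = -11·3 + ½·12·3² = 21 cm; v ends 25 cm/s.
8–14 s: v starts 25 cm/s; Δx = 25·6 + ½·10·6² = 330 cm; v ends 85 cm/s.
x(14) = -8 + Σ Δx = 318.5 cm.

318.5 cm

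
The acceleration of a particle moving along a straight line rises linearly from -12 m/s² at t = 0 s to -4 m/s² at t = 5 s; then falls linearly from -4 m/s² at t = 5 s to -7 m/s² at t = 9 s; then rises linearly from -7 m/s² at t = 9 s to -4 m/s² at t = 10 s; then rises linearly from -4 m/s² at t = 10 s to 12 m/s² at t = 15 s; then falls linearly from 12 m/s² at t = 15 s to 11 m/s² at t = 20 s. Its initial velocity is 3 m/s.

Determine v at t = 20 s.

Δv equals the area under the a-t graph; then v = v₀ + Δv.
0–5 s: ½(-12 + -4)(5) = -40 m/s
5–9 s: ½(-4 + -7)(4) = -22 m/s
9–10 s: ½(-7 + -4)(1) = -5.5 m/s
10–15 s: ½(-4 + 12)(5) = 20 m/s
15–20 s: ½(12 + 11)(5) = 57.5 m/s
Δv = 10 m/s, so v(20) = 3 + (10) = 13 m/s.

13 m/s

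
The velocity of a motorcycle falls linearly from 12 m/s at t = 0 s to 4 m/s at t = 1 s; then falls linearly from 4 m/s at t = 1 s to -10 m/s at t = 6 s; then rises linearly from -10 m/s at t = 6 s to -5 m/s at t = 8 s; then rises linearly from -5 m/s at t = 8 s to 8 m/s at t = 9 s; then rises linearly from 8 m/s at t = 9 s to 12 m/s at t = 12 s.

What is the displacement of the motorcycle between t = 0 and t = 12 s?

Net displacement equals the area under the velocity-time graph (areas below the axis count negative).
0–1 s: ½(12 + 4)(1) = 8 m
1–6 s: ½(4 + -10)(5) = -15 m
6–8 s: ½(-10 + -5)(2) = -15 m
8–9 s: ½(-5 + 8)(1) = 1.5 m
9–12 s: ½(8 + 12)(3) = 30 m
Net displacement = 9.5 m

9.5 m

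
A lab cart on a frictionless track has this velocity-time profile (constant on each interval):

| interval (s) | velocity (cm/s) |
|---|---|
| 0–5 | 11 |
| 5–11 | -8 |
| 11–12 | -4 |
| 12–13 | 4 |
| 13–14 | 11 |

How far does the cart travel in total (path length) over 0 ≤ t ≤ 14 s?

122 cm

Total distance travelled is ∫|v| dt — sum the magnitudes of each area piece.
0–5 s: |11| × 5 = 55 cm
5–11 s: |-8| × 6 = 48 cm
11–12 s: |-4| × 1 = 4 cm
12–13 s: |4| × 1 = 4 cm
13–14 s: |11| × 1 = 11 cm
Total distance = 122 cm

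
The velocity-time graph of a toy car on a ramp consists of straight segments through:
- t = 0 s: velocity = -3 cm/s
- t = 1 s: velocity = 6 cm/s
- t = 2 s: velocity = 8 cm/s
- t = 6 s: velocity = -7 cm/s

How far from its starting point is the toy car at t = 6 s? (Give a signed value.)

10.5 cm

Displacement is the signed area under the v-t curve.
0–1 s: ½(-3 + 6)(1) = 1.5 cm
1–2 s: ½(6 + 8)(1) = 7 cm
2–6 s: ½(8 + -7)(4) = 2 cm
Net displacement = 10.5 cm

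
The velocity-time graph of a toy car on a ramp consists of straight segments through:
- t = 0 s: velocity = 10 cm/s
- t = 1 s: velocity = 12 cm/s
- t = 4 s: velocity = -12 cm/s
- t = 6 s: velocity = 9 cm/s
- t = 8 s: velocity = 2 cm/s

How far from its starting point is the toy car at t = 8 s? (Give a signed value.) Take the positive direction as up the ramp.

19 cm

Displacement is the signed area under the v-t curve.
0–1 s: ½(10 + 12)(1) = 11 cm
1–4 s: ½(12 + -12)(3) = 0 cm
4–6 s: ½(-12 + 9)(2) = -3 cm
6–8 s: ½(9 + 2)(2) = 11 cm
Net displacement = 19 cm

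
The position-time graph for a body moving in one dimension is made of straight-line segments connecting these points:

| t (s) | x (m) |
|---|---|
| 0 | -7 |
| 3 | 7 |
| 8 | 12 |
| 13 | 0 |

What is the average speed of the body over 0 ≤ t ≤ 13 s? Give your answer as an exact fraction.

31/13 m/s

Average speed = (total path length)/(elapsed time); on a piecewise-linear x-t graph the path length is Σ|Δx|.
0–3 s: |Δx| = |7 − -7| = 14 m
3–8 s: |Δx| = |12 − 7| = 5 m
8–13 s: |Δx| = |0 − 12| = 12 m
Total path = 31 m; average speed = 31/13 = 31/13 m/s.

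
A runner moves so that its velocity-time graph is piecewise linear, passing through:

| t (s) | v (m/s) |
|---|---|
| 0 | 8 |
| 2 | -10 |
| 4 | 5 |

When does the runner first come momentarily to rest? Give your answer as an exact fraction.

t = 8/9 s

v changes sign on 0–2 s (from 8 to -10); the graph is linear there, so v = 0 at t = 0 + (-8)·(2 − 0)/(-10 − 8) = 8/9 s.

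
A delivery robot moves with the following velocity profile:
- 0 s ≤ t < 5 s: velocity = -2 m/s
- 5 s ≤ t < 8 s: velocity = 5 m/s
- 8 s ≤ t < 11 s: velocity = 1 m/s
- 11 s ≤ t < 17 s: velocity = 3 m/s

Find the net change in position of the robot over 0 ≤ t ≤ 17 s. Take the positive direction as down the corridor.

Net displacement equals the area under the velocity-time graph (areas below the axis count negative).
0–5 s: -2 × 5 = -10 m
5–8 s: 5 × 3 = 15 m
8–11 s: 1 × 3 = 3 m
11–17 s: 3 × 6 = 18 m
Net displacement = 26 m

26 m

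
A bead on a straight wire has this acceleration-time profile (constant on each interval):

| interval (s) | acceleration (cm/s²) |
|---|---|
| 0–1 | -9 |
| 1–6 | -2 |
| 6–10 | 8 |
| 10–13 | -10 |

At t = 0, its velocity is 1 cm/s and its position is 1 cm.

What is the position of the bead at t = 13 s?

-78.5 cm

On each constant-a segment, Δv = aΔt and Δx = v₀Δt + ½aΔt²; chain segment to segment.
0–1 s: v starts 1 cm/s; Δx = 1·1 + ½·-9·1² = -3.5 cm; v ends -8 cm/s.
1–6 s: v starts -8 cm/s; Δx = -8·5 + ½·-2·5² = -65 cm; v ends -18 cm/s.
6–10 s: v starts -18 cm/s; Δx = -18·4 + ½·8·4² = -8 cm; v ends 14 cm/s.
10–13 s: v starts 14 cm/s; Δx = 14·3 + ½·-10·3² = -3 cm; v ends -16 cm/s.
x(13) = 1 + Σ Δx = -78.5 cm.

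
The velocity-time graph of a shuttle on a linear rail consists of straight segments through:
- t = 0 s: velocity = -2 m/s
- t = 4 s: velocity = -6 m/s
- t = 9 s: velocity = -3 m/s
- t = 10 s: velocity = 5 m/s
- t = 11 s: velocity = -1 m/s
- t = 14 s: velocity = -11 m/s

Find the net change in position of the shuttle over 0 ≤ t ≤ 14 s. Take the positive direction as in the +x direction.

Displacement is the signed area under the v-t curve.
0–4 s: ½(-2 + -6)(4) = -16 m
4–9 s: ½(-6 + -3)(5) = -22.5 m
9–10 s: ½(-3 + 5)(1) = 1 m
10–11 s: ½(5 + -1)(1) = 2 m
11–14 s: ½(-1 + -11)(3) = -18 m
Net displacement = -53.5 m

-53.5 m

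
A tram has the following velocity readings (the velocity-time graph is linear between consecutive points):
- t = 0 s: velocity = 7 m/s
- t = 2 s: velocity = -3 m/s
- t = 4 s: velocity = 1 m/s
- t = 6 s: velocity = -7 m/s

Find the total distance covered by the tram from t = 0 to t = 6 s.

Total distance travelled is ∫|v| dt — sum the magnitudes of each area piece.
0–2 s: v = 0 at t = 1.4 s; triangle areas 4.9 + 0.9 = 5.8 m
2–4 s: v = 0 at t = 3.5 s; triangle areas 2.25 + 0.25 = 2.5 m
4–6 s: v = 0 at t = 4.25 s; triangle areas 0.125 + 6.125 = 6.25 m
Total distance = 14.55 m

14.55 m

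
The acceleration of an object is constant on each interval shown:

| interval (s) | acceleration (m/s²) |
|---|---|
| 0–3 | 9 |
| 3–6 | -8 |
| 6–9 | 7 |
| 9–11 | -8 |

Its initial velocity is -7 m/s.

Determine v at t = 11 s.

1 m/s

Δv equals the area under the a-t graph; then v = v₀ + Δv.
0–3 s: 9 × 3 = 27 m/s
3–6 s: -8 × 3 = -24 m/s
6–9 s: 7 × 3 = 21 m/s
9–11 s: -8 × 2 = -16 m/s
Δv = 8 m/s, so v(11) = -7 + (8) = 1 m/s.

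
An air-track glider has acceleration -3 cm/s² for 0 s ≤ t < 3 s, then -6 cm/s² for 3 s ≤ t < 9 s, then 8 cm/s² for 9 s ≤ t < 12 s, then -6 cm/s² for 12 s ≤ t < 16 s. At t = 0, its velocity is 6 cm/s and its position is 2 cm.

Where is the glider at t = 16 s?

-308.5 cm

On each constant-a segment, Δv = aΔt and Δx = v₀Δt + ½aΔt²; chain segment to segment.
0–3 s: v starts 6 cm/s; Δx = 6·3 + ½·-3·3² = 4.5 cm; v ends -3 cm/s.
3–9 s: v starts -3 cm/s; Δx = -3·6 + ½·-6·6² = -126 cm; v ends -39 cm/s.
9–12 s: v starts -39 cm/s; Δx = -39·3 + ½·8·3² = -81 cm; v ends -15 cm/s.
12–16 s: v starts -15 cm/s; Δx = -15·4 + ½·-6·4² = -108 cm; v ends -39 cm/s.
x(16) = 2 + Σ Δx = -308.5 cm.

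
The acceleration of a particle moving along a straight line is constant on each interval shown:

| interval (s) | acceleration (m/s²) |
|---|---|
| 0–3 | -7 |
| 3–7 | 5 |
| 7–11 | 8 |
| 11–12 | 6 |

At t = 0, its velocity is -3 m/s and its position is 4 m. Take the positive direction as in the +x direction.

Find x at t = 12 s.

On each constant-a segment, Δv = aΔt and Δx = v₀Δt + ½aΔt²; chain segment to segment.
0–3 s: v starts -3 m/s; Δx = -3·3 + ½·-7·3² = -40.5 m; v ends -24 m/s.
3–7 s: v starts -24 m/s; Δx = -24·4 + ½·5·4² = -56 m; v ends -4 m/s.
7–11 s: v starts -4 m/s; Δx = -4·4 + ½·8·4² = 48 m; v ends 28 m/s.
11–12 s: v starts 28 m/s; Δx = 28·1 + ½·6·1² = 31 m; v ends 34 m/s.
x(12) = 4 + Σ Δx = -13.5 m.

-13.5 m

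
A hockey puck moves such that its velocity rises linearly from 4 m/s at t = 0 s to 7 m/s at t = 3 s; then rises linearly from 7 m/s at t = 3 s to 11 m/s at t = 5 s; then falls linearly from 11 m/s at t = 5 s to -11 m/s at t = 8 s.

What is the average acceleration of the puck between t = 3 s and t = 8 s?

Average acceleration = Δv/Δt = (-11 − 7)/(8 − 3) = -3.6 m/s².

-3.6 m/s²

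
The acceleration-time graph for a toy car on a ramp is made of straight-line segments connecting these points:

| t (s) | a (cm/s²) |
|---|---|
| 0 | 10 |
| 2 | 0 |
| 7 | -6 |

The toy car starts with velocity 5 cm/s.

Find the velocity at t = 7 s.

Δv equals the area under the a-t graph; then v = v₀ + Δv.
0–2 s: ½(10 + 0)(2) = 10 cm/s
2–7 s: ½(0 + -6)(5) = -15 cm/s
Δv = -5 cm/s, so v(7) = 5 + (-5) = 0 cm/s.

0 cm/s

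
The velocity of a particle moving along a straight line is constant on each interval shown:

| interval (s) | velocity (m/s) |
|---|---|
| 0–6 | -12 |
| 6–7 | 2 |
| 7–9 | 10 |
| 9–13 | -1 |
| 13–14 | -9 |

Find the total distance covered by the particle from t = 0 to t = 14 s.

107 m

Distance (not displacement) is the total path length: add the absolute areas under v-t.
0–6 s: |-12| × 6 = 72 m
6–7 s: |2| × 1 = 2 m
7–9 s: |10| × 2 = 20 m
9–13 s: |-1| × 4 = 4 m
13–14 s: |-9| × 1 = 9 m
Total distance = 107 m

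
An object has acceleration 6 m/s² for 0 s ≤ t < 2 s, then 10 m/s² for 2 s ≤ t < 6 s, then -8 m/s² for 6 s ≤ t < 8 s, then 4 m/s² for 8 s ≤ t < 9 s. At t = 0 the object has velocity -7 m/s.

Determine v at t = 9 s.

Δv equals the area under the a-t graph; then v = v₀ + Δv.
0–2 s: 6 × 2 = 12 m/s
2–6 s: 10 × 4 = 40 m/s
6–8 s: -8 × 2 = -16 m/s
8–9 s: 4 × 1 = 4 m/s
Δv = 40 m/s, so v(9) = -7 + (40) = 33 m/s.

33 m/s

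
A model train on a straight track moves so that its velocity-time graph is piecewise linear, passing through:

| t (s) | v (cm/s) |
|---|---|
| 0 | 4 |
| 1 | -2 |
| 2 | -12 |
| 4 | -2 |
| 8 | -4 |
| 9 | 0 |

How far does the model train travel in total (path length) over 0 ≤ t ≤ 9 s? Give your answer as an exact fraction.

110/3 cm

Total distance travelled is ∫|v| dt — sum the magnitudes of each area piece.
0–1 s: v = 0 at t = 2/3 s; triangle areas 4/3 + 1/3 = 5/3 cm
1–2 s: |½(-2 + -12)(1)| = 7 cm
2–4 s: |½(-12 + -2)(2)| = 14 cm
4–8 s: |½(-2 + -4)(4)| = 12 cm
8–9 s: |½(-4 + 0)(1)| = 2 cm
Total distance = 110/3 cm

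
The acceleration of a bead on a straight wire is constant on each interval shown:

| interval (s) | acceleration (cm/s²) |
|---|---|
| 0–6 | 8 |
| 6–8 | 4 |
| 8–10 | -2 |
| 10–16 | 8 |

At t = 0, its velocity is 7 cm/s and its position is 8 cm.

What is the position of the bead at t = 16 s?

On each constant-a segment, Δv = aΔt and Δx = v₀Δt + ½aΔt²; chain segment to segment.
0–6 s: v starts 7 cm/s; Δx = 7·6 + ½·8·6² = 186 cm; v ends 55 cm/s.
6–8 s: v starts 55 cm/s; Δx = 55·2 + ½·4·2² = 118 cm; v ends 63 cm/s.
8–10 s: v starts 63 cm/s; Δx = 63·2 + ½·-2·2² = 122 cm; v ends 59 cm/s.
10–16 s: v starts 59 cm/s; Δx = 59·6 + ½·8·6² = 498 cm; v ends 107 cm/s.
x(16) = 8 + Σ Δx = 932 cm.

932 cm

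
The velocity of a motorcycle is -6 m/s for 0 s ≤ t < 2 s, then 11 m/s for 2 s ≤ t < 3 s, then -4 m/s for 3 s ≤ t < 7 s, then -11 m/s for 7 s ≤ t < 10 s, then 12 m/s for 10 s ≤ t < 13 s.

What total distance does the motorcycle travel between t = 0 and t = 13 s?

Total distance travelled is ∫|v| dt — sum the magnitudes of each area piece.
0–2 s: |-6| × 2 = 12 m
2–3 s: |11| × 1 = 11 m
3–7 s: |-4| × 4 = 16 m
7–10 s: |-11| × 3 = 33 m
10–13 s: |12| × 3 = 36 m
Total distance = 108 m

108 m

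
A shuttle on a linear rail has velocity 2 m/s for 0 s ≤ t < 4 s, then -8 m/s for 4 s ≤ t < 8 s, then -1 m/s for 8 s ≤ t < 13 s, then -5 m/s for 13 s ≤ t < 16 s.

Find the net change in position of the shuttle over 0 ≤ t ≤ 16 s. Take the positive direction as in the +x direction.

Net displacement equals the area under the velocity-time graph (areas below the axis count negative).
0–4 s: 2 × 4 = 8 m
4–8 s: -8 × 4 = -32 m
8–13 s: -1 × 5 = -5 m
13–16 s: -5 × 3 = -15 m
Net displacement = -44 m

-44 m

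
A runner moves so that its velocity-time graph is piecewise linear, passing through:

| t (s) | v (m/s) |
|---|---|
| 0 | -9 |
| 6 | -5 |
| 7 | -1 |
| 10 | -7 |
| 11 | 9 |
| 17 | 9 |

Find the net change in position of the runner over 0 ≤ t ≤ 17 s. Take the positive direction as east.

Displacement is the signed area under the v-t curve.
0–6 s: ½(-9 + -5)(6) = -42 m
6–7 s: ½(-5 + -1)(1) = -3 m
7–10 s: ½(-1 + -7)(3) = -12 m
10–11 s: ½(-7 + 9)(1) = 1 m
11–17 s: 9 × 6 = 54 m
Net displacement = -2 m

-2 m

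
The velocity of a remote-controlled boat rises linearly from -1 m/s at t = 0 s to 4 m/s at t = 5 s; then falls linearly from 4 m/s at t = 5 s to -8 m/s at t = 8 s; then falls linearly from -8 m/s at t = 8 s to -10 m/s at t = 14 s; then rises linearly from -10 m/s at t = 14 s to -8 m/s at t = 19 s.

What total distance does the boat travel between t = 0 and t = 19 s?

Total distance travelled is ∫|v| dt — sum the magnitudes of each area piece.
0–5 s: v = 0 at t = 1 s; triangle areas 0.5 + 8 = 8.5 m
5–8 s: v = 0 at t = 6 s; triangle areas 2 + 8 = 10 m
8–14 s: |½(-8 + -10)(6)| = 54 m
14–19 s: |½(-10 + -8)(5)| = 45 m
Total distance = 117.5 m

117.5 m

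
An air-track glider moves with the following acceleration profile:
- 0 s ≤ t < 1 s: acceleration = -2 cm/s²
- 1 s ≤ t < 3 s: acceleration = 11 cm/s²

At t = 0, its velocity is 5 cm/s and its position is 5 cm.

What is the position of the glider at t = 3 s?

On each constant-a segment, Δv = aΔt and Δx = v₀Δt + ½aΔt²; chain segment to segment.
0–1 s: v starts 5 cm/s; Δx = 5·1 + ½·-2·1² = 4 cm; v ends 3 cm/s.
1–3 s: v starts 3 cm/s; Δx = 3·2 + ½·11·2² = 28 cm; v ends 25 cm/s.
x(3) = 5 + Σ Δx = 37 cm.

37 cm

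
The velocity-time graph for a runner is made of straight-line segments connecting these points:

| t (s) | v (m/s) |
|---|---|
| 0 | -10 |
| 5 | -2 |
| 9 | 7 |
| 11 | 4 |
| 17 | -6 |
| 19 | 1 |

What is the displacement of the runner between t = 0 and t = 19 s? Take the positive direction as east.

-20 m

Displacement is the signed area under the v-t curve.
0–5 s: ½(-10 + -2)(5) = -30 m
5–9 s: ½(-2 + 7)(4) = 10 m
9–11 s: ½(7 + 4)(2) = 11 m
11–17 s: ½(4 + -6)(6) = -6 m
17–19 s: ½(-6 + 1)(2) = -5 m
Net displacement = -20 m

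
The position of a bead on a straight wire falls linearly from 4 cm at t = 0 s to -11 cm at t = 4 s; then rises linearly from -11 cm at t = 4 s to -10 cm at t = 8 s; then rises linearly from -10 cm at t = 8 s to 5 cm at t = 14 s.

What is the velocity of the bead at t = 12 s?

2.5 cm/s

Velocity is the slope of the x-t graph on 8–14 s: (5 − -10)/(14 − 8) = 2.5 cm/s.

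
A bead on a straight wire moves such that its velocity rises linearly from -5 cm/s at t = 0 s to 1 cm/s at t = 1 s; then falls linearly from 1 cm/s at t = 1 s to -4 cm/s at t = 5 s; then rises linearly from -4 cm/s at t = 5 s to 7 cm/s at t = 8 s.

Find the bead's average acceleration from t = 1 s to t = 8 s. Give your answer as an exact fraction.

Average acceleration = Δv/Δt = (7 − 1)/(8 − 1) = 6/7 cm/s².

6/7 cm/s²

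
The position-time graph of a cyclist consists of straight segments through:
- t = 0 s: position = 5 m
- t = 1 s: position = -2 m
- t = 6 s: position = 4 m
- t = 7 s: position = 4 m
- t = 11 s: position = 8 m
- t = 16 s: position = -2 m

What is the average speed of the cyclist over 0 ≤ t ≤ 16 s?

Average speed = (total path length)/(elapsed time); on a piecewise-linear x-t graph the path length is Σ|Δx|.
0–1 s: |Δx| = |-2 − 5| = 7 m
1–6 s: |Δx| = |4 − -2| = 6 m
6–7 s: |Δx| = |4 − 4| = 0 m
7–11 s: |Δx| = |8 − 4| = 4 m
11–16 s: |Δx| = |-2 − 8| = 10 m
Total path = 27 m; average speed = 27/16 = 1.6875 m/s.

1.6875 m/s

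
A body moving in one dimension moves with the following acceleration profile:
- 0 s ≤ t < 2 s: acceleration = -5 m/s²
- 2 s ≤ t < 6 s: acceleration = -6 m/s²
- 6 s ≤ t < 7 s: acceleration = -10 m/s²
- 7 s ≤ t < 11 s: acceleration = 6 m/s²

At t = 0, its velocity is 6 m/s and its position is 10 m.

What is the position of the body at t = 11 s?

On each constant-a segment, Δv = aΔt and Δx = v₀Δt + ½aΔt²; chain segment to segment.
0–2 s: v starts 6 m/s; Δx = 6·2 + ½·-5·2² = 2 m; v ends -4 m/s.
2–6 s: v starts -4 m/s; Δx = -4·4 + ½·-6·4² = -64 m; v ends -28 m/s.
6–7 s: v starts -28 m/s; Δx = -28·1 + ½·-10·1² = -33 m; v ends -38 m/s.
7–11 s: v starts -38 m/s; Δx = -38·4 + ½·6·4² = -104 m; v ends -14 m/s.
x(11) = 10 + Σ Δx = -189 m.

-189 m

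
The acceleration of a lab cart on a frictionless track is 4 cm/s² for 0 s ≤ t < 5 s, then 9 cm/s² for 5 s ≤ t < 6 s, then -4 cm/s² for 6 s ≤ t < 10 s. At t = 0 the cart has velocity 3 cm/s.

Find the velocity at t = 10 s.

16 cm/s

Δv equals the area under the a-t graph; then v = v₀ + Δv.
0–5 s: 4 × 5 = 20 cm/s
5–6 s: 9 × 1 = 9 cm/s
6–10 s: -4 × 4 = -16 cm/s
Δv = 13 cm/s, so v(10) = 3 + (13) = 16 cm/s.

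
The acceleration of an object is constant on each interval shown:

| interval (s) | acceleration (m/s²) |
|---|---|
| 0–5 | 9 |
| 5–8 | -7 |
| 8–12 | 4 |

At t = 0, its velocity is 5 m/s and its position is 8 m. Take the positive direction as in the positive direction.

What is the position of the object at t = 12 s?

On each constant-a segment, Δv = aΔt and Δx = v₀Δt + ½aΔt²; chain segment to segment.
0–5 s: v starts 5 m/s; Δx = 5·5 + ½·9·5² = 137.5 m; v ends 50 m/s.
5–8 s: v starts 50 m/s; Δx = 50·3 + ½·-7·3² = 118.5 m; v ends 29 m/s.
8–12 s: v starts 29 m/s; Δx = 29·4 + ½·4·4² = 148 m; v ends 45 m/s.
x(12) = 8 + Σ Δx = 412 m.

412 m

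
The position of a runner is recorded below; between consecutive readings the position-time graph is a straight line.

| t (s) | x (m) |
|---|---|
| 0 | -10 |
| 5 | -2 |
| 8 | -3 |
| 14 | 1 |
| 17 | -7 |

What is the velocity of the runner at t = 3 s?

Velocity is the slope of the x-t graph on 0–5 s: (-2 − -10)/(5 − 0) = 1.6 m/s.

1.6 m/s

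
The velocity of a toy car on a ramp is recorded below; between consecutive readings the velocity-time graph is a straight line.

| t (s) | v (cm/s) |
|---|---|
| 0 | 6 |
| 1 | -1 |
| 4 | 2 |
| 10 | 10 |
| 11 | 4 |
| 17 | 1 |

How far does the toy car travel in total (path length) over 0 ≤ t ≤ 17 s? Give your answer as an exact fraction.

442/7 cm

Distance (not displacement) is the total path length: add the absolute areas under v-t.
0–1 s: v = 0 at t = 6/7 s; triangle areas 18/7 + 1/14 = 37/14 cm
1–4 s: v = 0 at t = 2 s; triangle areas 0.5 + 2 = 2.5 cm
4–10 s: |½(2 + 10)(6)| = 36 cm
10–11 s: |½(10 + 4)(1)| = 7 cm
11–17 s: |½(4 + 1)(6)| = 15 cm
Total distance = 442/7 cm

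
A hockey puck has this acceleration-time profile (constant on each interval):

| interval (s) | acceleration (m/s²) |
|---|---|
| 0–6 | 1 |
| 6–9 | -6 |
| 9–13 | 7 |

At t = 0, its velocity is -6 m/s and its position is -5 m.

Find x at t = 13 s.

On each constant-a segment, Δv = aΔt and Δx = v₀Δt + ½aΔt²; chain segment to segment.
0–6 s: v starts -6 m/s; Δx = -6·6 + ½·1·6² = -18 m; v ends 0 m/s.
6–9 s: v starts 0 m/s; Δx = 0·3 + ½·-6·3² = -27 m; v ends -18 m/s.
9–13 s: v starts -18 m/s; Δx = -18·4 + ½·7·4² = -16 m; v ends 10 m/s.
x(13) = -5 + Σ Δx = -66 m.

-66 m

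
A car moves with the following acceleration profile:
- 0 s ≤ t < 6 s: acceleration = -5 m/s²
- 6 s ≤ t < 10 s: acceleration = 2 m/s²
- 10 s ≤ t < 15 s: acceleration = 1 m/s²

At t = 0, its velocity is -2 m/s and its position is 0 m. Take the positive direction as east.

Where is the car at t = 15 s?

-321.5 m

On each constant-a segment, Δv = aΔt and Δx = v₀Δt + ½aΔt²; chain segment to segment.
0–6 s: v starts -2 m/s; Δx = -2·6 + ½·-5·6² = -102 m; v ends -32 m/s.
6–10 s: v starts -32 m/s; Δx = -32·4 + ½·2·4² = -112 m; v ends -24 m/s.
10–15 s: v starts -24 m/s; Δx = -24·5 + ½·1·5² = -107.5 m; v ends -19 m/s.
x(15) = 0 + Σ Δx = -321.5 m.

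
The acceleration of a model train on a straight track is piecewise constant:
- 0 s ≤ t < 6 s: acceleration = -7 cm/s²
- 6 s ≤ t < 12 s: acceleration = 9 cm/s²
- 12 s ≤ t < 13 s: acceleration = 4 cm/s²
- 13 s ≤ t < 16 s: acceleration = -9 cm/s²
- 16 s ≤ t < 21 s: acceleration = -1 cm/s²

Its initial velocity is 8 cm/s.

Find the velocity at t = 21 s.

Δv equals the area under the a-t graph; then v = v₀ + Δv.
0–6 s: -7 × 6 = -42 cm/s
6–12 s: 9 × 6 = 54 cm/s
12–13 s: 4 × 1 = 4 cm/s
13–16 s: -9 × 3 = -27 cm/s
16–21 s: -1 × 5 = -5 cm/s
Δv = -16 cm/s, so v(21) = 8 + (-16) = -8 cm/s.

-8 cm/s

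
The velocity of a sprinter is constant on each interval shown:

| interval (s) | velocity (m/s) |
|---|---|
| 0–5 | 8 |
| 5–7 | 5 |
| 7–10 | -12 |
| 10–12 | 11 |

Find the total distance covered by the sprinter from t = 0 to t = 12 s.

Distance (not displacement) is the total path length: add the absolute areas under v-t.
0–5 s: |8| × 5 = 40 m
5–7 s: |5| × 2 = 10 m
7–10 s: |-12| × 3 = 36 m
10–12 s: |11| × 2 = 22 m
Total distance = 108 m

108 m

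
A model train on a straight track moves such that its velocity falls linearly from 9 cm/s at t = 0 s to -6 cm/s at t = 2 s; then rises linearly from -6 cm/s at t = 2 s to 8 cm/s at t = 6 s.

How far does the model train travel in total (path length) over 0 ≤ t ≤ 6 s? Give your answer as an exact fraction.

Distance (not displacement) is the total path length: add the absolute areas under v-t.
0–2 s: v = 0 at t = 1.2 s; triangle areas 5.4 + 2.4 = 7.8 cm
2–6 s: v = 0 at t = 26/7 s; triangle areas 36/7 + 64/7 = 100/7 cm
Total distance = 773/35 cm

773/35 cm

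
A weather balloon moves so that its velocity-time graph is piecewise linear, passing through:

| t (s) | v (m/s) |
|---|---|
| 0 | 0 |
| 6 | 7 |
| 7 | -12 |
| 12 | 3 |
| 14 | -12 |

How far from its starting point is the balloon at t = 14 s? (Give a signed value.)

-13 m

Displacement is the signed area under the v-t curve.
0–6 s: ½(0 + 7)(6) = 21 m
6–7 s: ½(7 + -12)(1) = -2.5 m
7–12 s: ½(-12 + 3)(5) = -22.5 m
12–14 s: ½(3 + -12)(2) = -9 m
Net displacement = -13 m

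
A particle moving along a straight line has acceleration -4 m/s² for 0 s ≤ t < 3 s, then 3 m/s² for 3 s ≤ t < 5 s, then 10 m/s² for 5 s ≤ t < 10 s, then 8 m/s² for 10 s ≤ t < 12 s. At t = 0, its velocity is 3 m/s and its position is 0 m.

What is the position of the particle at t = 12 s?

On each constant-a segment, Δv = aΔt and Δx = v₀Δt + ½aΔt²; chain segment to segment.
0–3 s: v starts 3 m/s; Δx = 3·3 + ½·-4·3² = -9 m; v ends -9 m/s.
3–5 s: v starts -9 m/s; Δx = -9·2 + ½·3·2² = -12 m; v ends -3 m/s.
5–10 s: v starts -3 m/s; Δx = -3·5 + ½·10·5² = 110 m; v ends 47 m/s.
10–12 s: v starts 47 m/s; Δx = 47·2 + ½·8·2² = 110 m; v ends 63 m/s.
x(12) = 0 + Σ Δx = 199 m.

199 m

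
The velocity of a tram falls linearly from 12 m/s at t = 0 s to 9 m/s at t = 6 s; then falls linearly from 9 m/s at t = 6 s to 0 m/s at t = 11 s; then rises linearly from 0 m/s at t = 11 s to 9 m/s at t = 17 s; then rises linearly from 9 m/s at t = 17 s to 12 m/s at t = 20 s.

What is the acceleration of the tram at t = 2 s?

Acceleration is the slope of the v-t graph on 0–6 s: (9 − 12)/(6 − 0) = -0.5 m/s².

-0.5 m/s²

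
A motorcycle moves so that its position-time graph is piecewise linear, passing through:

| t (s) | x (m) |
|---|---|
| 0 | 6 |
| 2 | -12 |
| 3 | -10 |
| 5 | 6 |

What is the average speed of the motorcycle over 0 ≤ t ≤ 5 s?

7.2 m/s

Average speed = (total path length)/(elapsed time); on a piecewise-linear x-t graph the path length is Σ|Δx|.
0–2 s: |Δx| = |-12 − 6| = 18 m
2–3 s: |Δx| = |-10 − -12| = 2 m
3–5 s: |Δx| = |6 − -10| = 16 m
Total path = 36 m; average speed = 36/5 = 7.2 m/s.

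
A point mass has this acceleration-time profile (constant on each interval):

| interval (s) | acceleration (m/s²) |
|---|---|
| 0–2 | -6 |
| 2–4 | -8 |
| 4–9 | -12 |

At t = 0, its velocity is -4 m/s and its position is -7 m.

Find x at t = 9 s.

On each constant-a segment, Δv = aΔt and Δx = v₀Δt + ½aΔt²; chain segment to segment.
0–2 s: v starts -4 m/s; Δx = -4·2 + ½·-6·2² = -20 m; v ends -16 m/s.
2–4 s: v starts -16 m/s; Δx = -16·2 + ½·-8·2² = -48 m; v ends -32 m/s.
4–9 s: v starts -32 m/s; Δx = -32·5 + ½·-12·5² = -310 m; v ends -92 m/s.
x(9) = -7 + Σ Δx = -385 m.

-385 m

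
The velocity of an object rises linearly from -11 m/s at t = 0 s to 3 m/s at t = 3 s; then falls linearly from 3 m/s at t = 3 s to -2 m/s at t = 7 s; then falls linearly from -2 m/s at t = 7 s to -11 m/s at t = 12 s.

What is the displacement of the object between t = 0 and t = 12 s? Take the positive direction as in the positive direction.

-42.5 m

Net displacement equals the area under the velocity-time graph (areas below the axis count negative).
0–3 s: ½(-11 + 3)(3) = -12 m
3–7 s: ½(3 + -2)(4) = 2 m
7–12 s: ½(-2 + -11)(5) = -32.5 m
Net displacement = -42.5 m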